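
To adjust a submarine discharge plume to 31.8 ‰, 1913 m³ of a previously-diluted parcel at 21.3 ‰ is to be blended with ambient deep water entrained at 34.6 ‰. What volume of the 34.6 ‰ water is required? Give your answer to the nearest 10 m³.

7170 m³

Salt balance: 1,913×21.3 + V×34.6 = (1,913+V)×31.8
40,746.9 + 34.6V = 60,833.4 + 31.8V
20,086.5 = 2.8V
V = 7,173.75 m³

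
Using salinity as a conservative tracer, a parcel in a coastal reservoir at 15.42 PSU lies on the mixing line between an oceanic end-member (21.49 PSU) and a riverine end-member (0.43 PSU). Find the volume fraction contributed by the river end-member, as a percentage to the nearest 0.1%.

28.8%

Let f be the freshwater fraction. Salt balance per unit volume:
f×0.43 + (1−f)×21.49 = 15.42
f = (21.49 − 15.42) / (21.49 − 0.43) = 6.07/21.06 = 0.2882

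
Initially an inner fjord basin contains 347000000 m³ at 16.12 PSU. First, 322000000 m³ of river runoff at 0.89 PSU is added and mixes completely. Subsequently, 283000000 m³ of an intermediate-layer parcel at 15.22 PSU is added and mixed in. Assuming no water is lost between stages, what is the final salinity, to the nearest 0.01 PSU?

Conserving salt mass:
Initial salt = 347,000,000×16.12 = 5,593,640,000
After stage 1: salt = 5,593,640,000 + 322,000,000×0.89 = 5,880,220,000; volume = 669,000,000 m³; S = 8.79 PSU
After stage 2: salt = 5,880,220,000 + 283,000,000×15.22 = 10,187,480,000; volume = 952,000,000 m³
S = 10,187,480,000 / 952,000,000 = 10.7011 PSU

10.70 PSU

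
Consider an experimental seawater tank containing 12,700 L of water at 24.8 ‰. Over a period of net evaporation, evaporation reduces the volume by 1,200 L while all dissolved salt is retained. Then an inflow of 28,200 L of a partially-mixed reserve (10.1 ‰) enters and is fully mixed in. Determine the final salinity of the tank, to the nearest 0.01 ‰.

After evaporation: salt = 12,700×24.8 = 314,960; volume = 12,700 − 1,200 = 11,500 L
After mixing: salt = 314,960 + 28,200×10.1 = 599,780; volume = 11,500 + 28,200 = 39,700 L
S = 599,780 / 39,700 = 15.1078 ‰

15.11 ‰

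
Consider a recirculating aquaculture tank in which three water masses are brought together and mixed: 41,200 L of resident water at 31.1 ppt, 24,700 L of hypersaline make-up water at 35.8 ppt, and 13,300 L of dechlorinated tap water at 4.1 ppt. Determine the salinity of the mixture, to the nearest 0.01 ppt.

Conserving salt mass:
salt = 41,200×31.1 + 24,700×35.8 + 13,300×4.1 = 1,281,320 + 884,260 + 54,530 = 2,220,110
volume = 41,200 + 24,700 + 13,300 = 79,200 L
S = 2,220,110 / 79,200 = 28.0317 ppt

28.03 ppt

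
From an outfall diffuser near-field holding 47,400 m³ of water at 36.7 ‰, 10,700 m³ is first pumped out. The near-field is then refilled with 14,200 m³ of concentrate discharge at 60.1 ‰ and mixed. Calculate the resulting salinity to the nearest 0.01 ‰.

Remaining after removal: 36,700 m³ at 36.7 ‰ (salt = 1,346,890)
After addition: salt = 1,346,890 + 14,200×60.1 = 2,200,310; volume = 50,900 m³
S = 2,200,310 / 50,900 = 43.2281 ‰

43.23 ‰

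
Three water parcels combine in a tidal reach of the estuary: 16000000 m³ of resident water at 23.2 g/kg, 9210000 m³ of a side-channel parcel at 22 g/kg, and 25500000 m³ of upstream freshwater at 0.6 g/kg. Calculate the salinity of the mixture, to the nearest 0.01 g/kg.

11.62 g/kg

By conservation of dissolved salt,
salt = 16,000,000×23.2 + 9,210,000×22 + 25,500,000×0.6 = 371,200,000 + 202,620,000 + 15,300,000 = 589,120,000
volume = 16,000,000 + 9,210,000 + 25,500,000 = 50,710,000 m³
S = 589,120,000 / 50,710,000 = 11.6174 g/kg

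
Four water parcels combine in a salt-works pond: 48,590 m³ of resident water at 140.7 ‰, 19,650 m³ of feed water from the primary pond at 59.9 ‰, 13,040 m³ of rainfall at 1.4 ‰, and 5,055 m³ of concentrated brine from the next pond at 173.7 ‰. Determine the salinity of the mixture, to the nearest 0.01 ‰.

By conservation of dissolved salt,
salt = 48,590×140.7 + 19,650×59.9 + 13,040×1.4 + 5,055×173.7 = 6,836,613 + 1,177,035 + 18,256 + 878,053.5 = 8,909,957.5
volume = 48,590 + 19,650 + 13,040 + 5,055 = 86,335 m³
S = 8,909,957.5 / 86,335 = 103.2021 ‰

103.20 ‰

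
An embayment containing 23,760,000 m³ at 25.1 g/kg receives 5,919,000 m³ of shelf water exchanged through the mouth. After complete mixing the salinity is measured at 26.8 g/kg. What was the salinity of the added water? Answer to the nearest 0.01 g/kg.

33.62 g/kg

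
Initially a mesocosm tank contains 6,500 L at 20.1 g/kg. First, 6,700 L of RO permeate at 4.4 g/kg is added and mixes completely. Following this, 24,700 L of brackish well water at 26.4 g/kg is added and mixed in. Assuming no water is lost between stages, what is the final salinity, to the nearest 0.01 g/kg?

21.43 g/kg

Conserving salt mass:
Initial salt = 6,500×20.1 = 130,650
After stage 1: salt = 130,650 + 6,700×4.4 = 160,130; volume = 13,200 L; S = 12.131 g/kg
After stage 2: salt = 160,130 + 24,700×26.4 = 812,210; volume = 37,900 L
S = 812,210 / 37,900 = 21.4303 g/kg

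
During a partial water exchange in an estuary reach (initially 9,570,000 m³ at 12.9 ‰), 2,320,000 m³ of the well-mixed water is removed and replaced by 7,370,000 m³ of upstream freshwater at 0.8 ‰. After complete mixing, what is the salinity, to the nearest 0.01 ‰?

Remaining after removal: 7,250,000 m³ at 12.9 ‰ (salt = 93,525,000)
After addition: salt = 93,525,000 + 7,370,000×0.8 = 99,421,000; volume = 14,620,000 m³
S = 99,421,000 / 14,620,000 = 6.8003 ‰

6.80 ‰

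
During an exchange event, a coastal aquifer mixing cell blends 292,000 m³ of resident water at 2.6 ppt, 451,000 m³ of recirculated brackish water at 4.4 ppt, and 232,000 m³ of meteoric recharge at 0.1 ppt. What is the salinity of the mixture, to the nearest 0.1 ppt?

2.8 ppt

Mass of salt is conserved:
salt = 292,000×2.6 + 451,000×4.4 + 232,000×0.1 = 759,200 + 1,984,400 + 23,200 = 2,766,800
volume = 292,000 + 451,000 + 232,000 = 975,000 m³
S = 2,766,800 / 975,000 = 2.838 ppt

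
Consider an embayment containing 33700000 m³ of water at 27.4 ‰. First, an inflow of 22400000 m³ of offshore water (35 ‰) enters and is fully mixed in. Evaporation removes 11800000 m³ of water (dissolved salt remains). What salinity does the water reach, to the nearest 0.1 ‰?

After mixing: salt = 33,700,000×27.4 + 22,400,000×35 = 1,707,380,000; volume = 56,100,000 m³
After evaporation: salt unchanged = 1,707,380,000; volume = 56,100,000 − 11,800,000 = 44,300,000 m³
S = 1,707,380,000 / 44,300,000 = 38.5413 ‰

38.5 ‰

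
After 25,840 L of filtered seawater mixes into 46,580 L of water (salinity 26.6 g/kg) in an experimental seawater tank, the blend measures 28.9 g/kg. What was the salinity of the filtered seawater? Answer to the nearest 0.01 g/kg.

Salt balance: 46,580×26.6 + 25,840×S = 72,420×28.9
1,239,028 + 25,840·S = 2,092,938
S = (2,092,938 − 1,239,028) / 25,840 = 33.0461 g/kg

33.05 g/kg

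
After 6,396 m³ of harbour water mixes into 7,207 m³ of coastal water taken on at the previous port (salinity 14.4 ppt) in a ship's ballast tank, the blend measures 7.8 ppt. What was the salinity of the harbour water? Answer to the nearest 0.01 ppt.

0.36 ppt

Salt balance: 7,207×14.4 + 6,396×S = 13,603×7.8
103,780.8 + 6,396·S = 106,103.4
S = (106,103.4 − 103,780.8) / 6,396 = 0.3631 ppt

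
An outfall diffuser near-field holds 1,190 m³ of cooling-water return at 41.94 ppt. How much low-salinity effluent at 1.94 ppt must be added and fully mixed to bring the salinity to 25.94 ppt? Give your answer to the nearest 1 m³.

793 m³

Salt balance: 1,190×41.94 + V×1.94 = (1,190+V)×25.94
49,908.6 + 1.94V = 30,868.6 + 25.94V
19,040 = 24V
V = 793.33 m³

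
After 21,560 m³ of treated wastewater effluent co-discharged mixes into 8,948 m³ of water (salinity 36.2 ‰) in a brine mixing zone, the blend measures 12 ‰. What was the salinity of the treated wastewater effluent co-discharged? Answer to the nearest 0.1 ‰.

Salt balance: 8,948×36.2 + 21,560×S = 30,508×12
323,917.6 + 21,560·S = 366,096
S = (366,096 − 323,917.6) / 21,560 = 1.9563 ‰

2.0 ‰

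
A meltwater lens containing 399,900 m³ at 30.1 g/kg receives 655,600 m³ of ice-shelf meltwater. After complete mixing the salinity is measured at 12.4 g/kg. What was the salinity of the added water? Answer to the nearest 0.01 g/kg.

1.60 g/kg

Salt balance: 399,900×30.1 + 655,600×S = 1,055,500×12.4
12,036,990 + 655,600·S = 13,088,200
S = (13,088,200 − 12,036,990) / 655,600 = 1.6034 g/kg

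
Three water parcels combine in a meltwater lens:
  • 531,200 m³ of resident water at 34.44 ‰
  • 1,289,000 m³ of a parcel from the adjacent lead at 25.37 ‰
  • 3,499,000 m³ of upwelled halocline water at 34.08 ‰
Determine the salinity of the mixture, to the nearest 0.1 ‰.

32.0 ‰

Weighted by volume,
salt = 531,200×34.44 + 1,289,000×25.37 + 3,499,000×34.08 = 18,294,528 + 32,701,930 + 119,245,920 = 170,242,378
volume = 531,200 + 1,289,000 + 3,499,000 = 5,319,200 m³
S = 170,242,378 / 5,319,200 = 32.005 ‰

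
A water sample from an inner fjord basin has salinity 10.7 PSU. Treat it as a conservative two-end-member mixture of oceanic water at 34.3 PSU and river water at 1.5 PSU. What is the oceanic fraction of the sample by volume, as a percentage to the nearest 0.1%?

28.0%

Let g be the oceanic fraction. Salt balance per unit volume:
g×34.3 + (1−g)×1.5 = 10.7
g = (10.7 − 1.5) / (34.3 − 1.5) = 9.2/32.8 = 0.2805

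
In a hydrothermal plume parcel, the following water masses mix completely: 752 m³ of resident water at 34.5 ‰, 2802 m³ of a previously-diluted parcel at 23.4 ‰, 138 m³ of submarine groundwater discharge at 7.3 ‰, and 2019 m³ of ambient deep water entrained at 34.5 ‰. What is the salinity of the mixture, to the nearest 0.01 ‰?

28.40 ‰

Total salt / total volume:
salt = 752×34.5 + 2,802×23.4 + 138×7.3 + 2,019×34.5 = 25,944 + 65,566.8 + 1,007.4 + 69,655.5 = 162,173.7
volume = 752 + 2,802 + 138 + 2,019 = 5,711 m³
S = 162,173.7 / 5,711 = 28.3967 ‰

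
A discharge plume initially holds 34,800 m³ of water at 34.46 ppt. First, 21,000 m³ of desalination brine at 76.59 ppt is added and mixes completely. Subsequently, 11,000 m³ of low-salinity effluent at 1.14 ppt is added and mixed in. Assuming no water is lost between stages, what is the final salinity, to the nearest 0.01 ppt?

42.22 ppt

Mass of salt is conserved:
Initial salt = 34,800×34.46 = 1,199,208
After stage 1: salt = 1,199,208 + 21,000×76.59 = 2,807,598; volume = 55,800 m³; S = 50.315 ppt
After stage 2: salt = 2,807,598 + 11,000×1.14 = 2,820,138; volume = 66,800 m³
S = 2,820,138 / 66,800 = 42.2176 ppt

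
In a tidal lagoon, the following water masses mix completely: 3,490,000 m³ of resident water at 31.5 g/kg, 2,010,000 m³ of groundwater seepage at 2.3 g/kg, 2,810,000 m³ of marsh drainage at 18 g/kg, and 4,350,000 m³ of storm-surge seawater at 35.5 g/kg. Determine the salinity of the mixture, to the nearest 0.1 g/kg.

25.2 g/kg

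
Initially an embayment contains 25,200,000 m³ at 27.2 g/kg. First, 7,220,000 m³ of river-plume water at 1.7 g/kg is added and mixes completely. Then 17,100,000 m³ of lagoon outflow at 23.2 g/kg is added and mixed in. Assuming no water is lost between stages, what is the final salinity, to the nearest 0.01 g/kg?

22.10 g/kg

Conserving salt mass:
Initial salt = 25,200,000×27.2 = 685,440,000
After stage 1: salt = 685,440,000 + 7,220,000×1.7 = 697,714,000; volume = 32,420,000 m³; S = 21.521 g/kg
After stage 2: salt = 697,714,000 + 17,100,000×23.2 = 1,094,434,000; volume = 49,520,000 m³
S = 1,094,434,000 / 49,520,000 = 22.1008 g/kg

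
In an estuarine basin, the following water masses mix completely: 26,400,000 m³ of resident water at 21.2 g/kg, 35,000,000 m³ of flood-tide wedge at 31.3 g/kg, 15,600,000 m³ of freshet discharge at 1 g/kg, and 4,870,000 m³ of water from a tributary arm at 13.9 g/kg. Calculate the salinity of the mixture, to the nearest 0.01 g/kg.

21.23 g/kg

Mass of salt is conserved:
salt = 26,400,000×21.2 + 35,000,000×31.3 + 15,600,000×1 + 4,870,000×13.9 = 559,680,000 + 1,095,500,000 + 15,600,000 + 67,693,000 = 1,738,473,000
volume = 26,400,000 + 35,000,000 + 15,600,000 + 4,870,000 = 81,870,000 m³
S = 1,738,473,000 / 81,870,000 = 21.2346 g/kg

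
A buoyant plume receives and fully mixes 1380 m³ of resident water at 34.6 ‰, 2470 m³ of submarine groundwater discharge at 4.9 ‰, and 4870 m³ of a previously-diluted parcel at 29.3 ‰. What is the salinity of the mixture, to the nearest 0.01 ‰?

23.23 ‰

Conserving salt mass:
salt = 1,380×34.6 + 2,470×4.9 + 4,870×29.3 = 47,748 + 12,103 + 142,691 = 202,542
volume = 1,380 + 2,470 + 4,870 = 8,720 m³
S = 202,542 / 8,720 = 23.2273 ‰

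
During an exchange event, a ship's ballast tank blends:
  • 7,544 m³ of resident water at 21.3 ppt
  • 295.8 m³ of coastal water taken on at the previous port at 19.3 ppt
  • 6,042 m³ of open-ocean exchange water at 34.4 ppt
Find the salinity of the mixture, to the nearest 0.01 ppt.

Mass of salt is conserved:
salt = 7,544×21.3 + 295.8×19.3 + 6,042×34.4 = 160,687.2 + 5,708.94 + 207,844.8 = 374,240.94
volume = 7,544 + 295.8 + 6,042 = 13,881.8 m³
S = 374,240.94 / 13,881.8 = 26.9591 ppt

26.96 ppt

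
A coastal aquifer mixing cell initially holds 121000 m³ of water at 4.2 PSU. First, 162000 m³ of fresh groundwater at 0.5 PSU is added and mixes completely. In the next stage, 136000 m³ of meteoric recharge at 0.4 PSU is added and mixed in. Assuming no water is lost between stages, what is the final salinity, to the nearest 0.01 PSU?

1.54 PSU

Conserving salt mass:
Initial salt = 121,000×4.2 = 508,200
After stage 1: salt = 508,200 + 162,000×0.5 = 589,200; volume = 283,000 m³; S = 2.082 PSU
After stage 2: salt = 589,200 + 136,000×0.4 = 643,600; volume = 419,000 m³
S = 643,600 / 419,000 = 1.536 PSU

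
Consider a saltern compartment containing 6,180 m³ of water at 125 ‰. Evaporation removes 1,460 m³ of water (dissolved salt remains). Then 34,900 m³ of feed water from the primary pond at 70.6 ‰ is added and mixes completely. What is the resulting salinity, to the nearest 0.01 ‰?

After evaporation: salt = 6,180×125 = 772,500; volume = 6,180 − 1,460 = 4,720 m³
After mixing: salt = 772,500 + 34,900×70.6 = 3,236,440; volume = 4,720 + 34,900 = 39,620 m³
S = 3,236,440 / 39,620 = 81.687 ‰

81.69 ‰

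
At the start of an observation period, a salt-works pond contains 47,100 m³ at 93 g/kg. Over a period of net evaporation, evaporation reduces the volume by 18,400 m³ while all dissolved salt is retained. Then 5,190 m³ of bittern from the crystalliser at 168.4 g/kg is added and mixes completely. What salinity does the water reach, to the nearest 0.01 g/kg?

After evaporation: salt = 47,100×93 = 4,380,300; volume = 47,100 − 18,400 = 28,700 m³
After mixing: salt = 4,380,300 + 5,190×168.4 = 5,254,296; volume = 28,700 + 5,190 = 33,890 m³
S = 5,254,296 / 33,890 = 155.0397 g/kg

155.04 g/kg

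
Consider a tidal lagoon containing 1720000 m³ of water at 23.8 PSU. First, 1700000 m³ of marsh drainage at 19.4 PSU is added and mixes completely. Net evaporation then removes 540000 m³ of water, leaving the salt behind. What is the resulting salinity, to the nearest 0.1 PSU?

25.7 PSU

After mixing: salt = 1,720,000×23.8 + 1,700,000×19.4 = 73,916,000; volume = 3,420,000 m³
After evaporation: salt unchanged = 73,916,000; volume = 3,420,000 − 540,000 = 2,880,000 m³
S = 73,916,000 / 2,880,000 = 25.6653 PSU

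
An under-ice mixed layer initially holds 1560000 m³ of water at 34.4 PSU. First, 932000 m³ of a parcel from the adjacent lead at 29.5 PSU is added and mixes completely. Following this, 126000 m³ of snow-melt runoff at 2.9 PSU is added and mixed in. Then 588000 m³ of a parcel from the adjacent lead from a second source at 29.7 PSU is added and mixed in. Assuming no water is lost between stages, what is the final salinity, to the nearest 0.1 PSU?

Salt balance:
Initial salt = 1,560,000×34.4 = 53,664,000
After stage 1: salt = 53,664,000 + 932,000×29.5 = 81,158,000; volume = 2,492,000 m³; S = 32.567 PSU
After stage 2: salt = 81,158,000 + 126,000×2.9 = 81,523,400; volume = 2,618,000 m³; S = 31.14 PSU
After stage 3: salt = 81,523,400 + 588,000×29.7 = 98,987,000; volume = 3,206,000 m³
S = 98,987,000 / 3,206,000 = 30.8755 PSU

30.9 PSU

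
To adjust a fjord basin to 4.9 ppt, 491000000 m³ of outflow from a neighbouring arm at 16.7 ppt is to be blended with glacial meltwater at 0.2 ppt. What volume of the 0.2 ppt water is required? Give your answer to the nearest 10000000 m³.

Salt balance: 491,000,000×16.7 + V×0.2 = (491,000,000+V)×4.9
8,199,700,000 + 0.2V = 2,405,900,000 + 4.9V
5,793,800,000 = 4.7V
V = 1,232,723,404.26 m³

1230000000 m³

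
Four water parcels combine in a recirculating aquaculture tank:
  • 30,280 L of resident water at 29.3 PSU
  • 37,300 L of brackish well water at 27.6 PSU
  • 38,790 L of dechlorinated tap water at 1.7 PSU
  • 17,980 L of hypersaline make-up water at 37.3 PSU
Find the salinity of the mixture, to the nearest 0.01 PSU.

21.34 PSU

Mass of salt is conserved:
salt = 30,280×29.3 + 37,300×27.6 + 38,790×1.7 + 17,980×37.3 = 887,204 + 1,029,480 + 65,943 + 670,654 = 2,653,281
volume = 30,280 + 37,300 + 38,790 + 17,980 = 124,350 L
S = 2,653,281 / 124,350 = 21.3372 PSU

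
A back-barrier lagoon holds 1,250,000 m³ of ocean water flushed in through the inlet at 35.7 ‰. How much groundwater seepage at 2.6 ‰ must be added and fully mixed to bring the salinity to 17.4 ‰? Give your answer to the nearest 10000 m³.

Salt balance: 1,250,000×35.7 + V×2.6 = (1,250,000+V)×17.4
44,625,000 + 2.6V = 21,750,000 + 17.4V
22,875,000 = 14.8V
V = 1,545,608.11 m³

1550000 m³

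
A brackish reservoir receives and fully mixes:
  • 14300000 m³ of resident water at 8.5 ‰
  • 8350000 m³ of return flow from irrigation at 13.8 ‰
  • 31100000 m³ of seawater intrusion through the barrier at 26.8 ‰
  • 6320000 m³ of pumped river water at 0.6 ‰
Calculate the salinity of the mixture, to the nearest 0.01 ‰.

17.88 ‰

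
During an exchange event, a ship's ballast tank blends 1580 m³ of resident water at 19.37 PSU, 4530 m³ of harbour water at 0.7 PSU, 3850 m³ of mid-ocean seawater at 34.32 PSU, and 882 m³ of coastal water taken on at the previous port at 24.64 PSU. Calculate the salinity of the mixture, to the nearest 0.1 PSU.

17.3 PSU

Total salt / total volume:
salt = 1,580×19.37 + 4,530×0.7 + 3,850×34.32 + 882×24.64 = 30,604.6 + 3,171 + 132,132 + 21,732.48 = 187,640.08
volume = 1,580 + 4,530 + 3,850 + 882 = 10,842 m³
S = 187,640.08 / 10,842 = 17.307 PSU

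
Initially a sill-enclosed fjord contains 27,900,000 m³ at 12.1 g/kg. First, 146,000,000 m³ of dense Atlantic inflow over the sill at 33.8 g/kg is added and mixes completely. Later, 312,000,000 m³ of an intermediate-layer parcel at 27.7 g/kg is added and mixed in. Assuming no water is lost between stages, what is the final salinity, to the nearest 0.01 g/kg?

28.64 g/kg

Weighted by volume,
Initial salt = 27,900,000×12.1 = 337,590,000
After stage 1: salt = 337,590,000 + 146,000,000×33.8 = 5,272,390,000; volume = 173,900,000 m³; S = 30.319 g/kg
After stage 2: salt = 5,272,390,000 + 312,000,000×27.7 = 13,914,790,000; volume = 485,900,000 m³
S = 13,914,790,000 / 485,900,000 = 28.6371 g/kg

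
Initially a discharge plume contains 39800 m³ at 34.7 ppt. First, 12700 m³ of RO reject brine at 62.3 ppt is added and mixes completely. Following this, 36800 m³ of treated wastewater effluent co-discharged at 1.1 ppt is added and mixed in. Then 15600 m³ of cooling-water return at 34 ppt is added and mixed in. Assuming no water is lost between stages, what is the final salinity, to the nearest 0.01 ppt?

Total salt / total volume:
Initial salt = 39,800×34.7 = 1,381,060
After stage 1: salt = 1,381,060 + 12,700×62.3 = 2,172,270; volume = 52,500 m³; S = 41.377 ppt
After stage 2: salt = 2,172,270 + 36,800×1.1 = 2,212,750; volume = 89,300 m³; S = 24.779 ppt
After stage 3: salt = 2,212,750 + 15,600×34 = 2,743,150; volume = 104,900 m³
S = 2,743,150 / 104,900 = 26.1501 ppt

26.15 ppt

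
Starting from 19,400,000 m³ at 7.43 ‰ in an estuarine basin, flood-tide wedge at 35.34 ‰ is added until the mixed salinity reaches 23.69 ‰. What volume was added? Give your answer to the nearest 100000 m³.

27100000 m³

Salt balance: 19,400,000×7.43 + V×35.34 = (19,400,000+V)×23.69
144,142,000 + 35.34V = 459,586,000 + 23.69V
315,444,000 = 11.65V
V = 27,076,738.2 m³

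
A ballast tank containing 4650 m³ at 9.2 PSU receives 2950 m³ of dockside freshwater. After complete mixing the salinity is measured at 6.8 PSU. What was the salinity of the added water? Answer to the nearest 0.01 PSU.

Salt balance: 4,650×9.2 + 2,950×S = 7,600×6.8
42,780 + 2,950·S = 51,680
S = (51,680 − 42,780) / 2,950 = 3.0169 PSU

3.02 PSU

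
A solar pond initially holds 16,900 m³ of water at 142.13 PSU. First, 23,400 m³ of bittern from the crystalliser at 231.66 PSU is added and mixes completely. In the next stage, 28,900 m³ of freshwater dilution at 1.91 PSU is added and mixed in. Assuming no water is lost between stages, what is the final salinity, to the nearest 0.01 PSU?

Mass of salt is conserved:
Initial salt = 16,900×142.13 = 2,401,997
After stage 1: salt = 2,401,997 + 23,400×231.66 = 7,822,841; volume = 40,300 m³; S = 194.115 PSU
After stage 2: salt = 7,822,841 + 28,900×1.91 = 7,878,040; volume = 69,200 m³
S = 7,878,040 / 69,200 = 113.8445 PSU

113.84 PSU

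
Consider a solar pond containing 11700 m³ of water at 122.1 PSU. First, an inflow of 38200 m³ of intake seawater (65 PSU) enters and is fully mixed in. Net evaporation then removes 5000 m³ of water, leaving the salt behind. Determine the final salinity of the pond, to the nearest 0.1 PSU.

87.1 PSU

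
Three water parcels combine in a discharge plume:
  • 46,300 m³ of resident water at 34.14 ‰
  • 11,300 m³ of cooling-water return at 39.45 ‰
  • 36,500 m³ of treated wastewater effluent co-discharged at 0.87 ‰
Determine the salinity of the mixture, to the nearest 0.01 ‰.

21.87 ‰

Conserving salt mass:
salt = 46,300×34.14 + 11,300×39.45 + 36,500×0.87 = 1,580,682 + 445,785 + 31,755 = 2,058,222
volume = 46,300 + 11,300 + 36,500 = 94,100 m³
S = 2,058,222 / 94,100 = 21.8727 ‰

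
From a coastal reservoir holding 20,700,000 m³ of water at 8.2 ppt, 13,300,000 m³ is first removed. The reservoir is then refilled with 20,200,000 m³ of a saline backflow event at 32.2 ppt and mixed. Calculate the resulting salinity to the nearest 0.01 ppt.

Remaining after removal: 7,400,000 m³ at 8.2 ppt (salt = 60,680,000)
After addition: salt = 60,680,000 + 20,200,000×32.2 = 711,120,000; volume = 27,600,000 m³
S = 711,120,000 / 27,600,000 = 25.7652 ppt

25.77 ppt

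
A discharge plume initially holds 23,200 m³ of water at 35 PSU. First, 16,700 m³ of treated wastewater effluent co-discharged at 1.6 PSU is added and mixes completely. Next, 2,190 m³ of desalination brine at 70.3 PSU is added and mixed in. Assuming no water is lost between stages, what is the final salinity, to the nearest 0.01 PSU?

23.58 PSU

By conservation of dissolved salt,
Initial salt = 23,200×35 = 812,000
After stage 1: salt = 812,000 + 16,700×1.6 = 838,720; volume = 39,900 m³; S = 21.021 PSU
After stage 2: salt = 838,720 + 2,190×70.3 = 992,677; volume = 42,090 m³
S = 992,677 / 42,090 = 23.5846 PSU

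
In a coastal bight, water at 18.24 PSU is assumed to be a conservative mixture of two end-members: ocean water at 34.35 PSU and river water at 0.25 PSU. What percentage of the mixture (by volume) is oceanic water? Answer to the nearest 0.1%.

52.8%

Let g be the oceanic fraction. Salt balance per unit volume:
g×34.35 + (1−g)×0.25 = 18.24
g = (18.24 − 0.25) / (34.35 − 0.25) = 17.99/34.1 = 0.5276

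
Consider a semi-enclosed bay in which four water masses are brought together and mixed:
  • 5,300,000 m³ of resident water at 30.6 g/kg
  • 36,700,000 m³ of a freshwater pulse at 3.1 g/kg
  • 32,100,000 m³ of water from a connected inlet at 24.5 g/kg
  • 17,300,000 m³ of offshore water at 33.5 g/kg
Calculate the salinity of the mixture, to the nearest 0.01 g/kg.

17.96 g/kg

Salt balance:
salt = 5,300,000×30.6 + 36,700,000×3.1 + 32,100,000×24.5 + 17,300,000×33.5 = 162,180,000 + 113,770,000 + 786,450,000 + 579,550,000 = 1,641,950,000
volume = 5,300,000 + 36,700,000 + 32,100,000 + 17,300,000 = 91,400,000 m³
S = 1,641,950,000 / 91,400,000 = 17.9644 g/kg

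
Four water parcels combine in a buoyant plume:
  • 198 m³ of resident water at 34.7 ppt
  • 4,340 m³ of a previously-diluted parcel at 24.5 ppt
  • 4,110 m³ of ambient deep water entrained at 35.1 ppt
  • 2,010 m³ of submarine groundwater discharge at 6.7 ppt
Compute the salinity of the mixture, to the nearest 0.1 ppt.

25.4 ppt

Weighted by volume,
salt = 198×34.7 + 4,340×24.5 + 4,110×35.1 + 2,010×6.7 = 6,870.6 + 106,330 + 144,261 + 13,467 = 270,928.6
volume = 198 + 4,340 + 4,110 + 2,010 = 10,658 m³
S = 270,928.6 / 10,658 = 25.42 ppt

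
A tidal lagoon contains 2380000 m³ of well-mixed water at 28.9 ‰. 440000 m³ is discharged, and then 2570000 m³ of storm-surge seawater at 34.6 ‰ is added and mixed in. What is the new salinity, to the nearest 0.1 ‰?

32.1 ‰

Remaining after removal: 1,940,000 m³ at 28.9 ‰ (salt = 56,066,000)
After addition: salt = 56,066,000 + 2,570,000×34.6 = 144,988,000; volume = 4,510,000 m³
S = 144,988,000 / 4,510,000 = 32.1481 ‰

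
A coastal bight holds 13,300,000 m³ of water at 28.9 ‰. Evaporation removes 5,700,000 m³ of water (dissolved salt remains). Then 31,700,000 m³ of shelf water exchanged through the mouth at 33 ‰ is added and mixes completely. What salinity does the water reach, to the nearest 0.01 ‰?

36.40 ‰

After evaporation: salt = 13,300,000×28.9 = 384,370,000; volume = 13,300,000 − 5,700,000 = 7,600,000 m³
After mixing: salt = 384,370,000 + 31,700,000×33 = 1,430,470,000; volume = 7,600,000 + 31,700,000 = 39,300,000 m³
S = 1,430,470,000 / 39,300,000 = 36.3987 ‰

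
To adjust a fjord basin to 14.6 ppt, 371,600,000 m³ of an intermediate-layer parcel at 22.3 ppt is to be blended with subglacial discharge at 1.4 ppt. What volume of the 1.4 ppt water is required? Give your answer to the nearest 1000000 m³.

Salt balance: 371,600,000×22.3 + V×1.4 = (371,600,000+V)×14.6
8,286,680,000 + 1.4V = 5,425,360,000 + 14.6V
2,861,320,000 = 13.2V
V = 216,766,666.67 m³

217000000 m³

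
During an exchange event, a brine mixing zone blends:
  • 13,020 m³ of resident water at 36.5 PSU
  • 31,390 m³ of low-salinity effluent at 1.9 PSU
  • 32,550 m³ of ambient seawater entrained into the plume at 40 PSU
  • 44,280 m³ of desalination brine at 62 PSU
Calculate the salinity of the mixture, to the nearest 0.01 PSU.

37.79 PSU

Mass of salt is conserved:
salt = 13,020×36.5 + 31,390×1.9 + 32,550×40 + 44,280×62 = 475,230 + 59,641 + 1,302,000 + 2,745,360 = 4,582,231
volume = 13,020 + 31,390 + 32,550 + 44,280 = 121,240 m³
S = 4,582,231 / 121,240 = 37.7947 PSU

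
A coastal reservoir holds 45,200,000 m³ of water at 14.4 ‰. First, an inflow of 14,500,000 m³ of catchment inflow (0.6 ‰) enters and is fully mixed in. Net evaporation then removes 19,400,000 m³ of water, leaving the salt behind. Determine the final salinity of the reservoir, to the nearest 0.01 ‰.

16.37 ‰

After mixing: salt = 45,200,000×14.4 + 14,500,000×0.6 = 659,580,000; volume = 59,700,000 m³
After evaporation: salt unchanged = 659,580,000; volume = 59,700,000 − 19,400,000 = 40,300,000 m³
S = 659,580,000 / 40,300,000 = 16.3667 ‰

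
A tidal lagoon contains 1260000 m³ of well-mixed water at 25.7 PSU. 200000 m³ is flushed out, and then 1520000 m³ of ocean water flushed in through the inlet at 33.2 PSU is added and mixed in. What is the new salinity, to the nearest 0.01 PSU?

30.12 PSU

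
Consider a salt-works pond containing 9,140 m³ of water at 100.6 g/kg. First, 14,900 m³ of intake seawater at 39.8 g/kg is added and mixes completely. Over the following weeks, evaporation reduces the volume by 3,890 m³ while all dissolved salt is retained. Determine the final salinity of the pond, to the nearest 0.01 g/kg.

75.06 g/kg

After mixing: salt = 9,140×100.6 + 14,900×39.8 = 1,512,504; volume = 24,040 m³
After evaporation: salt unchanged = 1,512,504; volume = 24,040 − 3,890 = 20,150 m³
S = 1,512,504 / 20,150 = 75.0622 g/kg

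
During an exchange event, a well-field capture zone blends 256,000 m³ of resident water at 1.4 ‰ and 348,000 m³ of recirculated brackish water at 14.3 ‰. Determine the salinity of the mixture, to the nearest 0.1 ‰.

Mass of salt is conserved:
salt = 256,000×1.4 + 348,000×14.3 = 358,400 + 4,976,400 = 5,334,800
volume = 256,000 + 348,000 = 604,000 m³
S = 5,334,800 / 604,000 = 8.832 ‰

8.8 ‰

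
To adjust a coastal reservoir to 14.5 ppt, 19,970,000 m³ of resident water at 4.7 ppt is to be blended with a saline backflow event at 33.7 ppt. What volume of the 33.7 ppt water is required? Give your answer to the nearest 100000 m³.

Salt balance: 19,970,000×4.7 + V×33.7 = (19,970,000+V)×14.5
93,859,000 + 33.7V = 289,565,000 + 14.5V
195,706,000 = 19.2V
V = 10,193,020.83 m³

10200000 m³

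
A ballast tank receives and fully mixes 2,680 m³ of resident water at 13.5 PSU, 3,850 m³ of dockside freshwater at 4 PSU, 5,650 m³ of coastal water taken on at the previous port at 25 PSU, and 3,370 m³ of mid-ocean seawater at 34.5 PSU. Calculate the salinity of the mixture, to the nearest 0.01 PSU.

Conserving salt mass:
salt = 2,680×13.5 + 3,850×4 + 5,650×25 + 3,370×34.5 = 36,180 + 15,400 + 141,250 + 116,265 = 309,095
volume = 2,680 + 3,850 + 5,650 + 3,370 = 15,550 m³
S = 309,095 / 15,550 = 19.8775 PSU

19.88 PSU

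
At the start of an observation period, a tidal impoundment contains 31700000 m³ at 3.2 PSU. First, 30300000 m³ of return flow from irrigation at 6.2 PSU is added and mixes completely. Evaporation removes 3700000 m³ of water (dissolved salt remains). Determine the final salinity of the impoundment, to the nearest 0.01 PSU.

After mixing: salt = 31,700,000×3.2 + 30,300,000×6.2 = 289,300,000; volume = 62,000,000 m³
After evaporation: salt unchanged = 289,300,000; volume = 62,000,000 − 3,700,000 = 58,300,000 m³
S = 289,300,000 / 58,300,000 = 4.9623 PSU

4.96 PSU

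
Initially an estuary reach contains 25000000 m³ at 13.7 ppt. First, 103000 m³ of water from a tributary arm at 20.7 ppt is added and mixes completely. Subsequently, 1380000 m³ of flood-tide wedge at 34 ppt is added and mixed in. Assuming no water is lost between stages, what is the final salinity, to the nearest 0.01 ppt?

Salt balance:
Initial salt = 25,000,000×13.7 = 342,500,000
After stage 1: salt = 342,500,000 + 103,000×20.7 = 344,632,100; volume = 25,103,000 m³; S = 13.729 ppt
After stage 2: salt = 344,632,100 + 1,380,000×34 = 391,552,100; volume = 26,483,000 m³
S = 391,552,100 / 26,483,000 = 14.785 ppt

14.79 ppt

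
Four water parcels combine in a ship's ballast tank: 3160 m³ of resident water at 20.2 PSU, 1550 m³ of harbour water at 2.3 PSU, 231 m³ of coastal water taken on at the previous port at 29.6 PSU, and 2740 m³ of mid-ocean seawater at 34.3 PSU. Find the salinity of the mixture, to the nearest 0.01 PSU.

Weighted by volume,
salt = 3,160×20.2 + 1,550×2.3 + 231×29.6 + 2,740×34.3 = 63,832 + 3,565 + 6,837.6 + 93,982 = 168,216.6
volume = 3,160 + 1,550 + 231 + 2,740 = 7,681 m³
S = 168,216.6 / 7,681 = 21.9004 PSU

21.90 PSU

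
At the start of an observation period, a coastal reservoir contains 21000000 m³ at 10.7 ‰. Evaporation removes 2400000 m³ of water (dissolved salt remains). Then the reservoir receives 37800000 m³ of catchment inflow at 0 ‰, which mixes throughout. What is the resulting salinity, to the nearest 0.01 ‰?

After evaporation: salt = 21,000,000×10.7 = 224,700,000; volume = 21,000,000 − 2,400,000 = 18,600,000 m³
After mixing: salt = 224,700,000 + 37,800,000×0 = 224,700,000; volume = 18,600,000 + 37,800,000 = 56,400,000 m³
S = 224,700,000 / 56,400,000 = 3.984 ‰

3.98 ‰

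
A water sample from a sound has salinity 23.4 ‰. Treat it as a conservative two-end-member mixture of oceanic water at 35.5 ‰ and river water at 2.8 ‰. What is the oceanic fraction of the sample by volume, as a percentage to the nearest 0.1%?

Let g be the oceanic fraction. Salt balance per unit volume:
g×35.5 + (1−g)×2.8 = 23.4
g = (23.4 − 2.8) / (35.5 − 2.8) = 20.6/32.7 = 0.63

63.0%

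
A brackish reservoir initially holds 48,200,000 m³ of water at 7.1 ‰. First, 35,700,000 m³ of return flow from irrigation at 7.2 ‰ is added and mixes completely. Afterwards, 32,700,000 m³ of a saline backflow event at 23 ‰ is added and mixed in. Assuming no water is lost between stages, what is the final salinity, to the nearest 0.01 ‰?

Salt balance:
Initial salt = 48,200,000×7.1 = 342,220,000
After stage 1: salt = 342,220,000 + 35,700,000×7.2 = 599,260,000; volume = 83,900,000 m³; S = 7.143 ‰
After stage 2: salt = 599,260,000 + 32,700,000×23 = 1,351,360,000; volume = 116,600,000 m³
S = 1,351,360,000 / 116,600,000 = 11.5897 ‰

11.59 ‰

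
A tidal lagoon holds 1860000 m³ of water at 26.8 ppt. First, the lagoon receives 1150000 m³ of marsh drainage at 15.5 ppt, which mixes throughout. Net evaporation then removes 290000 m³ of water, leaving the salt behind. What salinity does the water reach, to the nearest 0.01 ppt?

24.88 ppt

After mixing: salt = 1,860,000×26.8 + 1,150,000×15.5 = 67,673,000; volume = 3,010,000 m³
After evaporation: salt unchanged = 67,673,000; volume = 3,010,000 − 290,000 = 2,720,000 m³
S = 67,673,000 / 2,720,000 = 24.8798 ppt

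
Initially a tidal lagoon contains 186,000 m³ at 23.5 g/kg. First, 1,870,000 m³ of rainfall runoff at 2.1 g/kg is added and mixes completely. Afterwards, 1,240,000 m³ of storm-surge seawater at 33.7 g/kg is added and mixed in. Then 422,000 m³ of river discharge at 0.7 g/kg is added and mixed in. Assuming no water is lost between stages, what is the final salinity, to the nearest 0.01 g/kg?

Salt balance:
Initial salt = 186,000×23.5 = 4,371,000
After stage 1: salt = 4,371,000 + 1,870,000×2.1 = 8,298,000; volume = 2,056,000 m³; S = 4.036 g/kg
After stage 2: salt = 8,298,000 + 1,240,000×33.7 = 50,086,000; volume = 3,296,000 m³; S = 15.196 g/kg
After stage 3: salt = 50,086,000 + 422,000×0.7 = 50,381,400; volume = 3,718,000 m³
S = 50,381,400 / 3,718,000 = 13.5507 g/kg

13.55 g/kg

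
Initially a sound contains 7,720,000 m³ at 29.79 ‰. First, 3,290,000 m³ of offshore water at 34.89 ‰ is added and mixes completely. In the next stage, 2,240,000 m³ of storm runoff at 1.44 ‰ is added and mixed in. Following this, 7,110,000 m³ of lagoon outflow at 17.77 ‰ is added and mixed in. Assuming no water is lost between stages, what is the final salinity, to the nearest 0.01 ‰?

Conserving salt mass:
Initial salt = 7,720,000×29.79 = 229,978,800
After stage 1: salt = 229,978,800 + 3,290,000×34.89 = 344,766,900; volume = 11,010,000 m³; S = 31.314 ‰
After stage 2: salt = 344,766,900 + 2,240,000×1.44 = 347,992,500; volume = 13,250,000 m³; S = 26.264 ‰
After stage 3: salt = 347,992,500 + 7,110,000×17.77 = 474,337,200; volume = 20,360,000 m³
S = 474,337,200 / 20,360,000 = 23.2975 ‰

23.30 ‰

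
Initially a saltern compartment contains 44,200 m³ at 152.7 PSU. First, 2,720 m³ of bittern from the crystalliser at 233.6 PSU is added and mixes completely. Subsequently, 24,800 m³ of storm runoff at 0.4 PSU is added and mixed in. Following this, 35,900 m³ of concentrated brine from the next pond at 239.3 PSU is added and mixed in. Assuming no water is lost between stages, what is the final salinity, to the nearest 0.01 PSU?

148.54 PSU

By conservation of dissolved salt,
Initial salt = 44,200×152.7 = 6,749,340
After stage 1: salt = 6,749,340 + 2,720×233.6 = 7,384,732; volume = 46,920 m³; S = 157.39 PSU
After stage 2: salt = 7,384,732 + 24,800×0.4 = 7,394,652; volume = 71,720 m³; S = 103.104 PSU
After stage 3: salt = 7,394,652 + 35,900×239.3 = 15,985,522; volume = 107,620 m³
S = 15,985,522 / 107,620 = 148.5367 PSU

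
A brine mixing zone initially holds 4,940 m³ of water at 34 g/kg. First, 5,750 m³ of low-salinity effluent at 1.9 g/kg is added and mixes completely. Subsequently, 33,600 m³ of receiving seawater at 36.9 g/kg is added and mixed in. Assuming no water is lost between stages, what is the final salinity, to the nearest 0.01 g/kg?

32.03 g/kg

Mass of salt is conserved:
Initial salt = 4,940×34 = 167,960
After stage 1: salt = 167,960 + 5,750×1.9 = 178,885; volume = 10,690 m³; S = 16.734 g/kg
After stage 2: salt = 178,885 + 33,600×36.9 = 1,418,725; volume = 44,290 m³
S = 1,418,725 / 44,290 = 32.0326 g/kg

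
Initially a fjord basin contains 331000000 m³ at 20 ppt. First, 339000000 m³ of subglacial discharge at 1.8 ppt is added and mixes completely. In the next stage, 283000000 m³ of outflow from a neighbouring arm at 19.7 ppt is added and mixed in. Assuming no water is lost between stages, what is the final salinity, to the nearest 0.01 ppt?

Total salt / total volume:
Initial salt = 331,000,000×20 = 6,620,000,000
After stage 1: salt = 6,620,000,000 + 339,000,000×1.8 = 7,230,200,000; volume = 670,000,000 m³; S = 10.791 ppt
After stage 2: salt = 7,230,200,000 + 283,000,000×19.7 = 12,805,300,000; volume = 953,000,000 m³
S = 12,805,300,000 / 953,000,000 = 13.4368 ppt

13.44 ppt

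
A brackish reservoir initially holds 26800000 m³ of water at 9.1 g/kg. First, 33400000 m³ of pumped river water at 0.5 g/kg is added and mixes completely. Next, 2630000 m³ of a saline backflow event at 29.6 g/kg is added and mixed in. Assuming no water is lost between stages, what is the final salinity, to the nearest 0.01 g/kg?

Total salt / total volume:
Initial salt = 26,800,000×9.1 = 243,880,000
After stage 1: salt = 243,880,000 + 33,400,000×0.5 = 260,580,000; volume = 60,200,000 m³; S = 4.329 g/kg
After stage 2: salt = 260,580,000 + 2,630,000×29.6 = 338,428,000; volume = 62,830,000 m³
S = 338,428,000 / 62,830,000 = 5.3864 g/kg

5.39 g/kg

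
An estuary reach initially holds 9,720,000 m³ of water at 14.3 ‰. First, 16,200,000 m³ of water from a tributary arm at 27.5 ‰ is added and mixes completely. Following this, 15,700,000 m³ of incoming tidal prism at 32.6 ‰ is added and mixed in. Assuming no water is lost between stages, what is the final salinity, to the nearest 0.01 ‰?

26.34 ‰

Conserving salt mass:
Initial salt = 9,720,000×14.3 = 138,996,000
After stage 1: salt = 138,996,000 + 16,200,000×27.5 = 584,496,000; volume = 25,920,000 m³; S = 22.55 ‰
After stage 2: salt = 584,496,000 + 15,700,000×32.6 = 1,096,316,000; volume = 41,620,000 m³
S = 1,096,316,000 / 41,620,000 = 26.3411 ‰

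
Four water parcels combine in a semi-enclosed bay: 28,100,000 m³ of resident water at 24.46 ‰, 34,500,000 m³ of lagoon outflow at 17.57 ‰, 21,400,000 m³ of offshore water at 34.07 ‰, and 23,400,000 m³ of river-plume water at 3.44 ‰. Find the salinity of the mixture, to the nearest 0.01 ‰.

19.58 ‰

Mass of salt is conserved:
salt = 28,100,000×24.46 + 34,500,000×17.57 + 21,400,000×34.07 + 23,400,000×3.44 = 687,326,000 + 606,165,000 + 729,098,000 + 80,496,000 = 2,103,085,000
volume = 28,100,000 + 34,500,000 + 21,400,000 + 23,400,000 = 107,400,000 m³
S = 2,103,085,000 / 107,400,000 = 19.5818 ‰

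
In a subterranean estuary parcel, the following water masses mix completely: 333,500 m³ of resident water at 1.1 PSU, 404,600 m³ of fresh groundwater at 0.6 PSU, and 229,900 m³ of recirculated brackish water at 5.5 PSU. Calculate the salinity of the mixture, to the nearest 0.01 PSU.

1.94 PSU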